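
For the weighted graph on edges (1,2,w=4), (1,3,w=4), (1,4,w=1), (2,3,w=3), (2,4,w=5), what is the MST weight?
8 (MST edges: (1,3,w=4), (1,4,w=1), (2,3,w=3); sum of weights 4 + 1 + 3 = 8)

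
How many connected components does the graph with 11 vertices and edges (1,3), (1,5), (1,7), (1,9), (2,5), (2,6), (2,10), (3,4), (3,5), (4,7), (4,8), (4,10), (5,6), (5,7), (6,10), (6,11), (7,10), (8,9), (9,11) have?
1 (components: {1, 2, 3, 4, 5, 6, 7, 8, 9, 10, 11})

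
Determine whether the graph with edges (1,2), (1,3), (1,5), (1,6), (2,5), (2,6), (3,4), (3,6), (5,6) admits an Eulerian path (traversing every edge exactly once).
No (4 vertices have odd degree: {2, 3, 4, 5}; Eulerian path requires 0 or 2)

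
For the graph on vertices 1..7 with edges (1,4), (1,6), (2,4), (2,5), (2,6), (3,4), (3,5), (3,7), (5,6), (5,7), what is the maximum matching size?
3 (matching: (2,6), (3,4), (5,7); upper bound floor(n/2) = floor(7/2) = 3)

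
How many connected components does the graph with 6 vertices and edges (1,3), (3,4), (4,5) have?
3 (components: {1, 3, 4, 5}, {2}, {6})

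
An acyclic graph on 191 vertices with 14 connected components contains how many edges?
177 (Each of the 14 component trees on V_i vertices has V_i - 1 edges; summing gives V - C = 191 - 14 = 177)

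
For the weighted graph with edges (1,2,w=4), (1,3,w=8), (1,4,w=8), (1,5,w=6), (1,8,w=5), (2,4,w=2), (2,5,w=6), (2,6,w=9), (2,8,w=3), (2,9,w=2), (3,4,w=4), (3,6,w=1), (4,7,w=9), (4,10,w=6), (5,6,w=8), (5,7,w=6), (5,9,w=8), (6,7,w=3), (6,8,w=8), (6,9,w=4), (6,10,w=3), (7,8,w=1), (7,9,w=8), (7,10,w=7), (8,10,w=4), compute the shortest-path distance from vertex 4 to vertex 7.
6 (path: 4 -> 2 -> 8 -> 7; weights 2 + 3 + 1 = 6)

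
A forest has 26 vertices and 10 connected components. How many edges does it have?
16 (Each of the 10 component trees on V_i vertices has V_i - 1 edges; summing gives V - C = 26 - 10 = 16)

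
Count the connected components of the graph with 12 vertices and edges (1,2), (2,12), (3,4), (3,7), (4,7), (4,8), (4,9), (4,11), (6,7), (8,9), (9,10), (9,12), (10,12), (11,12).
2 (components: {1, 2, 3, 4, 6, 7, 8, 9, 10, 11, 12}, {5})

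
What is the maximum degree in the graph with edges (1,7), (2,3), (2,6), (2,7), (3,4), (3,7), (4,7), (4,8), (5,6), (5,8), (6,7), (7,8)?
6 (attained at vertex 7)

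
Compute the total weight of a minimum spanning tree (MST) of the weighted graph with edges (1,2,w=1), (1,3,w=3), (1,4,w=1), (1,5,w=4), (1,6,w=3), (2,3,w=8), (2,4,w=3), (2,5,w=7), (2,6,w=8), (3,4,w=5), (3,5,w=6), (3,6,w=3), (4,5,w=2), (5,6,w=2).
9 (MST edges: (1,2,w=1), (1,3,w=3), (1,4,w=1), (4,5,w=2), (5,6,w=2); sum of weights 1 + 3 + 1 + 2 + 2 = 9)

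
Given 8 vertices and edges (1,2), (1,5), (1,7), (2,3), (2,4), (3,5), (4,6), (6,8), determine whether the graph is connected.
Yes (BFS from 1 visits [1, 2, 5, 7, 3, 4, 6, 8] — all 8 vertices reached)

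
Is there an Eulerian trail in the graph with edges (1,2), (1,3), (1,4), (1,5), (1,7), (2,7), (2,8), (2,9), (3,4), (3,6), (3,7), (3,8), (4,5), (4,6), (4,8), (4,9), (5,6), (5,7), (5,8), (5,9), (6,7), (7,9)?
Yes (the graph is connected and exactly 2 vertices have odd degree: {1, 3}; any Eulerian path must start and end at those)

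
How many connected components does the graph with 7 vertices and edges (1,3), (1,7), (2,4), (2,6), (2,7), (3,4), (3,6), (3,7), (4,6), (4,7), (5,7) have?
1 (components: {1, 2, 3, 4, 5, 6, 7})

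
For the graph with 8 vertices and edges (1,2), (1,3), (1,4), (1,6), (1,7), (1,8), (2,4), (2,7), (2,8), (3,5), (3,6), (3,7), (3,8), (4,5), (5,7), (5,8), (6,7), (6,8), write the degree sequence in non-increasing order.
[6, 5, 5, 5, 4, 4, 4, 3] (degrees: deg(1)=6, deg(2)=4, deg(3)=5, deg(4)=3, deg(5)=4, deg(6)=4, deg(7)=5, deg(8)=5)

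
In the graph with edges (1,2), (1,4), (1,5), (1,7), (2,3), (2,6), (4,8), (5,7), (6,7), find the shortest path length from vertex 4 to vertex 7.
2 (path: 4 -> 1 -> 7, 2 edges)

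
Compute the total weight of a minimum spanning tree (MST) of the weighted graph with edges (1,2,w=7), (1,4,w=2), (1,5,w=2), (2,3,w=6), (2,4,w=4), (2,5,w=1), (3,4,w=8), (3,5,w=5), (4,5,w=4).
10 (MST edges: (1,4,w=2), (1,5,w=2), (2,5,w=1), (3,5,w=5); sum of weights 2 + 2 + 1 + 5 = 10)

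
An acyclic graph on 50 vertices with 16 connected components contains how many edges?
34 (Each of the 16 component trees on V_i vertices has V_i - 1 edges; summing gives V - C = 50 - 16 = 34)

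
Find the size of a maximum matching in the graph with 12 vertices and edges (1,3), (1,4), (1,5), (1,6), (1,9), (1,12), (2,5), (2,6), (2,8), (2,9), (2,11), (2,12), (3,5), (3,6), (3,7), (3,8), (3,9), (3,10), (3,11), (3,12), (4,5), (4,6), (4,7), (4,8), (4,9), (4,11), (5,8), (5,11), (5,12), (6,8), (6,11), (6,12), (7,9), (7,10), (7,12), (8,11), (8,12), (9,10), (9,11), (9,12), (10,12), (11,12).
6 (matching: (1,9), (2,5), (3,10), (4,7), (6,11), (8,12); upper bound floor(n/2) = floor(12/2) = 6)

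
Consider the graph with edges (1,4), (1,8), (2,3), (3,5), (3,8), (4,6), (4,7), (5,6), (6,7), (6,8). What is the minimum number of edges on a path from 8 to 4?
2 (path: 8 -> 6 -> 4, 2 edges)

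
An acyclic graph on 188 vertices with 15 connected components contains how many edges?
173 (Each of the 15 component trees on V_i vertices has V_i - 1 edges; summing gives V - C = 188 - 15 = 173)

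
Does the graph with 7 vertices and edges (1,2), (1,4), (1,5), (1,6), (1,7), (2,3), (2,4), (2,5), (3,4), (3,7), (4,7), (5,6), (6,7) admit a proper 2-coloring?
No (odd cycle of length 3: 5 -> 1 -> 2 -> 5)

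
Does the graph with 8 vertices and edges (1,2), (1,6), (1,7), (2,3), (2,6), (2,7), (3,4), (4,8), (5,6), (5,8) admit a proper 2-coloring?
No (odd cycle of length 3: 6 -> 1 -> 2 -> 6)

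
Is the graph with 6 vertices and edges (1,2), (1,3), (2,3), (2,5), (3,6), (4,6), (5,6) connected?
Yes (BFS from 1 visits [1, 2, 3, 5, 6, 4] — all 6 vertices reached)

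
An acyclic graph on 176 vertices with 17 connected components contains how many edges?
159 (Each of the 17 component trees on V_i vertices has V_i - 1 edges; summing gives V - C = 176 - 17 = 159)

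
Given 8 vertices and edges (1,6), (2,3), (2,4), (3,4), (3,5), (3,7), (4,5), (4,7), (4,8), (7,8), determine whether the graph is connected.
No, it has 2 components: {1, 6}, {2, 3, 4, 5, 7, 8}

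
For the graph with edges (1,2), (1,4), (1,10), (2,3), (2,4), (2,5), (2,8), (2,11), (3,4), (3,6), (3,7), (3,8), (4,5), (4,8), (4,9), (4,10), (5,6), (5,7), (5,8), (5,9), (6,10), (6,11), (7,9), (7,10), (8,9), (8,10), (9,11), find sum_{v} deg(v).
54 (handshake: sum of degrees = 2|E| = 2 x 27 = 54)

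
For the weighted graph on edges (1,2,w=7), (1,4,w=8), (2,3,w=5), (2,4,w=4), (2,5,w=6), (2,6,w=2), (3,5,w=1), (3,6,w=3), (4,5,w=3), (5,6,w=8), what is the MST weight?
16 (MST edges: (1,2,w=7), (2,6,w=2), (3,5,w=1), (3,6,w=3), (4,5,w=3); sum of weights 7 + 2 + 1 + 3 + 3 = 16)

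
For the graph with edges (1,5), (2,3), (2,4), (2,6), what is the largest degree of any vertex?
3 (attained at vertex 2)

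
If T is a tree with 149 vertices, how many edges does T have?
148 (A tree on V vertices has V - 1 edges, so 149 - 1 = 148)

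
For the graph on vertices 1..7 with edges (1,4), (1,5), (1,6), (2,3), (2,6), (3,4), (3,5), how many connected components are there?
2 (components: {1, 2, 3, 4, 5, 6}, {7})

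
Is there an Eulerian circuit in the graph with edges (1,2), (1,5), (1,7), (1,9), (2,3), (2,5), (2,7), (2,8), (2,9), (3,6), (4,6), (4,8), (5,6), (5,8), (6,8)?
Yes (the graph is connected and all 9 vertices have even degree)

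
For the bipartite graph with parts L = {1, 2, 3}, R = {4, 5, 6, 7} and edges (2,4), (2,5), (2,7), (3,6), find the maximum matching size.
2 (matching: (2,7), (3,6); upper bound min(|L|,|R|) = min(3,4) = 3)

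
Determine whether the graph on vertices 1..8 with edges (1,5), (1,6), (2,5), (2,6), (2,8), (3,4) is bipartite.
Yes. Partition: {1, 2, 3, 7}, {4, 5, 6, 8}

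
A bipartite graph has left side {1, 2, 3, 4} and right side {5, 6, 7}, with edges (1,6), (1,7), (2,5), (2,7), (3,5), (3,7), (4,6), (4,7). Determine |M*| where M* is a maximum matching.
3 (matching: (1,7), (2,5), (4,6); upper bound min(|L|,|R|) = min(4,3) = 3)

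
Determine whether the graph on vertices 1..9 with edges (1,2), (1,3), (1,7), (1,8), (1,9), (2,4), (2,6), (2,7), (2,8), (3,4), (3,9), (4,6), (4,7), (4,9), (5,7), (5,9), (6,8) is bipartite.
No (odd cycle of length 3: 8 -> 1 -> 2 -> 8)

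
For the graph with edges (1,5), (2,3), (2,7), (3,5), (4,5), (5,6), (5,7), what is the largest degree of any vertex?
5 (attained at vertex 5)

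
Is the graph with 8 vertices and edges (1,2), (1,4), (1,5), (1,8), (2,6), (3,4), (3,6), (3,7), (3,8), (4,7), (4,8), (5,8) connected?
Yes (BFS from 1 visits [1, 2, 4, 5, 8, 6, 3, 7] — all 8 vertices reached)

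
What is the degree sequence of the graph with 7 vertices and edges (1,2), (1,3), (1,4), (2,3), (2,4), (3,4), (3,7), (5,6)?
[4, 3, 3, 3, 1, 1, 1] (degrees: deg(1)=3, deg(2)=3, deg(3)=4, deg(4)=3, deg(5)=1, deg(6)=1, deg(7)=1)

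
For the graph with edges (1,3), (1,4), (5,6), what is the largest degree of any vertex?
2 (attained at vertex 1)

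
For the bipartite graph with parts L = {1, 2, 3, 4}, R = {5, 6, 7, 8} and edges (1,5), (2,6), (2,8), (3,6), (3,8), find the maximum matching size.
3 (matching: (1,5), (2,8), (3,6); upper bound min(|L|,|R|) = min(4,4) = 4)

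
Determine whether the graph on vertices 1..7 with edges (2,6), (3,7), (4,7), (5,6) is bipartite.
Yes. Partition: {1, 2, 3, 4, 5}, {6, 7}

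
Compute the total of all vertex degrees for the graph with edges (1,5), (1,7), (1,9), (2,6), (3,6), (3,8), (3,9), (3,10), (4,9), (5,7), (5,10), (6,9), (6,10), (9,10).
28 (handshake: sum of degrees = 2|E| = 2 x 14 = 28)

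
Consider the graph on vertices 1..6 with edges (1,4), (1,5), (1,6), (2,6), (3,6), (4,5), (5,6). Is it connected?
Yes (BFS from 1 visits [1, 4, 5, 6, 2, 3] — all 6 vertices reached)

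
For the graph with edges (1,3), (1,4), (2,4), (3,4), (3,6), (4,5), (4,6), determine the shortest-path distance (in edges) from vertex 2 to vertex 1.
2 (path: 2 -> 4 -> 1, 2 edges)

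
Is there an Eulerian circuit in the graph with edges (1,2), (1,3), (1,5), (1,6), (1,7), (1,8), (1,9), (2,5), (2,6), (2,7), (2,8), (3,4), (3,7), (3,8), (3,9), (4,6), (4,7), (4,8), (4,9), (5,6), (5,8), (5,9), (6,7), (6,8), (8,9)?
No (8 vertices have odd degree: {1, 2, 3, 4, 5, 7, 8, 9}; Eulerian circuit requires 0)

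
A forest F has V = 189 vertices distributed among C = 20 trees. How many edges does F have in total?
169 (Each of the 20 component trees on V_i vertices has V_i - 1 edges; summing gives V - C = 189 - 20 = 169)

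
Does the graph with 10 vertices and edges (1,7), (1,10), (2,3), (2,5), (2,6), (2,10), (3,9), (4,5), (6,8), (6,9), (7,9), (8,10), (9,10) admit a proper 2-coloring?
Yes. Partition: {1, 2, 4, 8, 9}, {3, 5, 6, 7, 10}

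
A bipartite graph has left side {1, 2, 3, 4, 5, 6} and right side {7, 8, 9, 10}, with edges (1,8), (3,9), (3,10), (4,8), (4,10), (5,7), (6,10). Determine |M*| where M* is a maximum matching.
4 (matching: (1,8), (3,9), (4,10), (5,7); upper bound min(|L|,|R|) = min(6,4) = 4)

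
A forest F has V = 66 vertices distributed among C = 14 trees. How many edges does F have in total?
52 (Each of the 14 component trees on V_i vertices has V_i - 1 edges; summing gives V - C = 66 - 14 = 52)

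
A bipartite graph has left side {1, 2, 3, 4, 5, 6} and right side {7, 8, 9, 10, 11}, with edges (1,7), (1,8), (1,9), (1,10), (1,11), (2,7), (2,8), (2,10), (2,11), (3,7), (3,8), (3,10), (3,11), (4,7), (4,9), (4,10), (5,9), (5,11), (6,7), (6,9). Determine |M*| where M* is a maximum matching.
5 (matching: (1,11), (2,10), (3,8), (4,9), (6,7); upper bound min(|L|,|R|) = min(6,5) = 5)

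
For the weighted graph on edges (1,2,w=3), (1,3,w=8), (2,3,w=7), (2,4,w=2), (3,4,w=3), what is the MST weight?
8 (MST edges: (1,2,w=3), (2,4,w=2), (3,4,w=3); sum of weights 3 + 2 + 3 = 8)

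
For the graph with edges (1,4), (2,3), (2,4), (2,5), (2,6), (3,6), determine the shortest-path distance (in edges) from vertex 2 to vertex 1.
2 (path: 2 -> 4 -> 1, 2 edges)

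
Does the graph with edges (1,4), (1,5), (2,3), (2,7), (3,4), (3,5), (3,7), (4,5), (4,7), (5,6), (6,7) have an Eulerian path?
Yes — and in fact it has an Eulerian circuit (the graph is connected and all 7 vertices have even degree)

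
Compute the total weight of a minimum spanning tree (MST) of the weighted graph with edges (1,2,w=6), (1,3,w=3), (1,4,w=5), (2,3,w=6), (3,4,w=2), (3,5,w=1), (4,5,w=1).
11 (MST edges: (1,2,w=6), (1,3,w=3), (3,5,w=1), (4,5,w=1); sum of weights 6 + 3 + 1 + 1 = 11)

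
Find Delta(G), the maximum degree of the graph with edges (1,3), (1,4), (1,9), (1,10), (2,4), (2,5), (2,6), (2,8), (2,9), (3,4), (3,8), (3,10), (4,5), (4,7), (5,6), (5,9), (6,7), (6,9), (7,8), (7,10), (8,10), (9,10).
5 (attained at vertices 2, 4, 9, 10)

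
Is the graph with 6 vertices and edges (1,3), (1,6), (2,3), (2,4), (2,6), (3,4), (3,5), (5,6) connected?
Yes (BFS from 1 visits [1, 3, 6, 2, 4, 5] — all 6 vertices reached)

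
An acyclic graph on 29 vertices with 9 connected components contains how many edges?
20 (Each of the 9 component trees on V_i vertices has V_i - 1 edges; summing gives V - C = 29 - 9 = 20)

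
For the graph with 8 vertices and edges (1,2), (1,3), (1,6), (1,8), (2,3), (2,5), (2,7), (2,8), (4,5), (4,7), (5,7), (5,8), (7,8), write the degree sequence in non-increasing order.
[5, 4, 4, 4, 4, 2, 2, 1] (degrees: deg(1)=4, deg(2)=5, deg(3)=2, deg(4)=2, deg(5)=4, deg(6)=1, deg(7)=4, deg(8)=4)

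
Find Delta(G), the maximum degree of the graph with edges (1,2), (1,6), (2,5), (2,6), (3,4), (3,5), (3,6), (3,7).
4 (attained at vertex 3)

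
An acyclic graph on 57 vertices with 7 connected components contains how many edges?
50 (Each of the 7 component trees on V_i vertices has V_i - 1 edges; summing gives V - C = 57 - 7 = 50)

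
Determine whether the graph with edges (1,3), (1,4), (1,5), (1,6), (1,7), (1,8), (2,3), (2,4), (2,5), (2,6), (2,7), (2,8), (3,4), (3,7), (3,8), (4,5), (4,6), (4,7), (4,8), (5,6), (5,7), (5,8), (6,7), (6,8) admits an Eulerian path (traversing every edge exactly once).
Yes (the graph is connected and exactly 2 vertices have odd degree: {3, 4}; any Eulerian path must start and end at those)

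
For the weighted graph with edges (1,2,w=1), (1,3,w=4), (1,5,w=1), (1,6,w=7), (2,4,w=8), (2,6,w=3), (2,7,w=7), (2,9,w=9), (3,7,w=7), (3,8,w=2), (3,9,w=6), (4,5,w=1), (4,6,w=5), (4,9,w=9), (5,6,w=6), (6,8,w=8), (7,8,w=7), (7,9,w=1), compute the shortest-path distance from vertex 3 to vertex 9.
6 (path: 3 -> 9; weights 6 = 6)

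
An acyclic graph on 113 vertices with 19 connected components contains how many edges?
94 (Each of the 19 component trees on V_i vertices has V_i - 1 edges; summing gives V - C = 113 - 19 = 94)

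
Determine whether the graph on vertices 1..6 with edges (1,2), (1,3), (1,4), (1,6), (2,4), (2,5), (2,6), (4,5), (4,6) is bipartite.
No (odd cycle of length 3: 6 -> 1 -> 4 -> 6)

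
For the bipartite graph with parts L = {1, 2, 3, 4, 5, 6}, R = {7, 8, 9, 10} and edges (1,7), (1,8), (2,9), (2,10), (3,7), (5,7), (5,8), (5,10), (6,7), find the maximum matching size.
4 (matching: (1,8), (2,9), (3,7), (5,10); upper bound min(|L|,|R|) = min(6,4) = 4)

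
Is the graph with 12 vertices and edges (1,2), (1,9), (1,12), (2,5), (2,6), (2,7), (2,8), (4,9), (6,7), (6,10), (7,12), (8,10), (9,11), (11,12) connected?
No, it has 2 components: {1, 2, 4, 5, 6, 7, 8, 9, 10, 11, 12}, {3}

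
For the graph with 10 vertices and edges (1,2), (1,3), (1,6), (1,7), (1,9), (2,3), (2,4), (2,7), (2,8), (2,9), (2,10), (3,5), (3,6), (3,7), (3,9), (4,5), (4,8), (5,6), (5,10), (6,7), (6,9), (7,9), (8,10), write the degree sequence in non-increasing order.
[7, 6, 5, 5, 5, 5, 4, 3, 3, 3] (degrees: deg(1)=5, deg(2)=7, deg(3)=6, deg(4)=3, deg(5)=4, deg(6)=5, deg(7)=5, deg(8)=3, deg(9)=5, deg(10)=3)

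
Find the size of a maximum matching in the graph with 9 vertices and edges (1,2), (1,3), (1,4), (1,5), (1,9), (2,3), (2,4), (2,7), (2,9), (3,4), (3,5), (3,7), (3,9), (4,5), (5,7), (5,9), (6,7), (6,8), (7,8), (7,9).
4 (matching: (1,5), (2,4), (6,8), (7,9); upper bound floor(n/2) = floor(9/2) = 4)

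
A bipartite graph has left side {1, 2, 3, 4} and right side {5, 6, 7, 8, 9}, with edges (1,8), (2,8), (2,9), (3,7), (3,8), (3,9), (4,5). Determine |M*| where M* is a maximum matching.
4 (matching: (1,8), (2,9), (3,7), (4,5); upper bound min(|L|,|R|) = min(4,5) = 4)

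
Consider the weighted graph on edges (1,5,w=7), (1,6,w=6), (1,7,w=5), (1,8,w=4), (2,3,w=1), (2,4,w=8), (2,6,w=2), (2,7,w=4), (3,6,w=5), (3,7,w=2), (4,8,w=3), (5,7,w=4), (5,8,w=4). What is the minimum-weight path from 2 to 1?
8 (path: 2 -> 6 -> 1; weights 2 + 6 = 8)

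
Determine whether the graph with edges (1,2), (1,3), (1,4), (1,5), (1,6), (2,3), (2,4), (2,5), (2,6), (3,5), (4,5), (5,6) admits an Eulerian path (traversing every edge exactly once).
No (6 vertices have odd degree: {1, 2, 3, 4, 5, 6}; Eulerian path requires 0 or 2)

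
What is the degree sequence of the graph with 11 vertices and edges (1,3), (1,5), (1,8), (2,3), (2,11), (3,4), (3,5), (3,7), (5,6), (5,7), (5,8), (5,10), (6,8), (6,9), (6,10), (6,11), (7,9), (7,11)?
[6, 5, 5, 4, 3, 3, 3, 2, 2, 2, 1] (degrees: deg(1)=3, deg(2)=2, deg(3)=5, deg(4)=1, deg(5)=6, deg(6)=5, deg(7)=4, deg(8)=3, deg(9)=2, deg(10)=2, deg(11)=3)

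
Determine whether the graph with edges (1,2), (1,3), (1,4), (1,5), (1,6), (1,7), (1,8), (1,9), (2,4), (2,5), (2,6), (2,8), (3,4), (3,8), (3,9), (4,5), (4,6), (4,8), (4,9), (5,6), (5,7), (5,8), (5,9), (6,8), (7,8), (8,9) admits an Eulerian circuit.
No (6 vertices have odd degree: {2, 4, 5, 6, 7, 9}; Eulerian circuit requires 0)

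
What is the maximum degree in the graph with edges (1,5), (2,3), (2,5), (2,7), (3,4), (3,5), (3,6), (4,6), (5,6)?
4 (attained at vertices 3, 5)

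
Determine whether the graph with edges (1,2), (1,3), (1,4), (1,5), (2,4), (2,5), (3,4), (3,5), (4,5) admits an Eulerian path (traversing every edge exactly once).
Yes (the graph is connected and exactly 2 vertices have odd degree: {2, 3}; any Eulerian path must start and end at those)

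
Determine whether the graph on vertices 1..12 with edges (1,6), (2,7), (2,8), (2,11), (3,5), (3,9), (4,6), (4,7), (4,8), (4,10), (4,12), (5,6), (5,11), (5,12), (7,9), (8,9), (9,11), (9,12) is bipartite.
Yes. Partition: {1, 2, 4, 5, 9}, {3, 6, 7, 8, 10, 11, 12}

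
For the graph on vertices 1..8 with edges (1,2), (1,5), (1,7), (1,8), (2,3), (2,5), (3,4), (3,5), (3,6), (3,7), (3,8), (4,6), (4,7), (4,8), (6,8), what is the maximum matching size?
4 (matching: (1,7), (2,5), (3,6), (4,8); upper bound floor(n/2) = floor(8/2) = 4)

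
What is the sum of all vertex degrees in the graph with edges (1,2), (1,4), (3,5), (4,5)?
8 (handshake: sum of degrees = 2|E| = 2 x 4 = 8)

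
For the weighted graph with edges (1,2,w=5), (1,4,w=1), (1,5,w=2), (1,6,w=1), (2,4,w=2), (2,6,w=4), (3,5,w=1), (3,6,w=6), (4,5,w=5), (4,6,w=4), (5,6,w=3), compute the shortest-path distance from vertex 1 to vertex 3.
3 (path: 1 -> 5 -> 3; weights 2 + 1 = 3)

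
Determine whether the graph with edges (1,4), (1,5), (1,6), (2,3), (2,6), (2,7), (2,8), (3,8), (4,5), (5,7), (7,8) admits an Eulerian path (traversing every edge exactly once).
No (4 vertices have odd degree: {1, 5, 7, 8}; Eulerian path requires 0 or 2)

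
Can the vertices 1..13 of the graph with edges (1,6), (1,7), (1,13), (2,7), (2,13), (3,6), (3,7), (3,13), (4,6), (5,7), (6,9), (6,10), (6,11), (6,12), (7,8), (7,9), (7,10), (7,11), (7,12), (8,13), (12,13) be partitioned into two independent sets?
Yes. Partition: {1, 2, 3, 4, 5, 8, 9, 10, 11, 12}, {6, 7, 13}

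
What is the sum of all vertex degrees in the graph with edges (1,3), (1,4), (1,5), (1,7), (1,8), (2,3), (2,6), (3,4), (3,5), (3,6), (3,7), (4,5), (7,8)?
26 (handshake: sum of degrees = 2|E| = 2 x 13 = 26)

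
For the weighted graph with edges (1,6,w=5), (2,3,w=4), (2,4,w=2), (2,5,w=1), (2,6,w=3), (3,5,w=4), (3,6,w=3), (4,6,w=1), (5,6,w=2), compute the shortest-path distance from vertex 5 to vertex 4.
3 (path: 5 -> 6 -> 4; weights 2 + 1 = 3)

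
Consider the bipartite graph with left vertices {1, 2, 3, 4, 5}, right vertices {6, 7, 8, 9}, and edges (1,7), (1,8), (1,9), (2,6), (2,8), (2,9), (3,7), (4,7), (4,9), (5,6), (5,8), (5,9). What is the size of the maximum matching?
4 (matching: (1,9), (2,8), (3,7), (5,6); upper bound min(|L|,|R|) = min(5,4) = 4)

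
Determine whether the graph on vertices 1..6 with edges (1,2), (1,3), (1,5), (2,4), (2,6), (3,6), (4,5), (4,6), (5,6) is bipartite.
No (odd cycle of length 3: 4 -> 2 -> 6 -> 4)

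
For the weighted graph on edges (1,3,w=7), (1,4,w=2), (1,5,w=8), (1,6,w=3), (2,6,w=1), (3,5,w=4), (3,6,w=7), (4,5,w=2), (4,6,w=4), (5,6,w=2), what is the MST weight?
11 (MST edges: (1,4,w=2), (2,6,w=1), (3,5,w=4), (4,5,w=2), (5,6,w=2); sum of weights 2 + 1 + 4 + 2 + 2 = 11)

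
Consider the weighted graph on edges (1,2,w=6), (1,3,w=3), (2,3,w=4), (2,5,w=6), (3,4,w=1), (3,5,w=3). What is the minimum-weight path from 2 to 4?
5 (path: 2 -> 3 -> 4; weights 4 + 1 = 5)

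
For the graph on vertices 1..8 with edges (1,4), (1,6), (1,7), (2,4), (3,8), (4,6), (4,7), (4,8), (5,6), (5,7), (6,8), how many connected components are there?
1 (components: {1, 2, 3, 4, 5, 6, 7, 8})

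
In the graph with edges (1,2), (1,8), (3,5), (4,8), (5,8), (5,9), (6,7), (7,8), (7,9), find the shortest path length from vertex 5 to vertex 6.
3 (path: 5 -> 8 -> 7 -> 6, 3 edges)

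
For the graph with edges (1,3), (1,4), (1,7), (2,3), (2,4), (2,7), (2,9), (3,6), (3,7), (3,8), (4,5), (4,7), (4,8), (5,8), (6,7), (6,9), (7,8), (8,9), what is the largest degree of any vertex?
6 (attained at vertex 7)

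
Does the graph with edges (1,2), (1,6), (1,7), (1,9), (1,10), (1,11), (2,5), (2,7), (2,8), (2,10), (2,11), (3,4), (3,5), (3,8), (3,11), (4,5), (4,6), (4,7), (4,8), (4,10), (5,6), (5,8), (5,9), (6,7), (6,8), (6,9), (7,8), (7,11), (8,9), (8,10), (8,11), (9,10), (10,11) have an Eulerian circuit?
No (2 vertices have odd degree: {8, 9}; Eulerian circuit requires 0)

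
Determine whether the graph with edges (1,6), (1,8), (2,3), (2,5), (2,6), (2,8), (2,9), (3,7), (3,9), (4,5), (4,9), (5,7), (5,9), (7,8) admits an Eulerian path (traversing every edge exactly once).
No (4 vertices have odd degree: {2, 3, 7, 8}; Eulerian path requires 0 or 2)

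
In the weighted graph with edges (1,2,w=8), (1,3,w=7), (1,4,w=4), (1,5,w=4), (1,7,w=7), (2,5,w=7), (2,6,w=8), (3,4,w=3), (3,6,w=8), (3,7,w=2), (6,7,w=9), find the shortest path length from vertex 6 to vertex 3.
8 (path: 6 -> 3; weights 8 = 8)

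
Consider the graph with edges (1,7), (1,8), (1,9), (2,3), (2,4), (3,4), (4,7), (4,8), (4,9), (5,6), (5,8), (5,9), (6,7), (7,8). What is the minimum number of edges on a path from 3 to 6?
3 (path: 3 -> 4 -> 7 -> 6, 3 edges)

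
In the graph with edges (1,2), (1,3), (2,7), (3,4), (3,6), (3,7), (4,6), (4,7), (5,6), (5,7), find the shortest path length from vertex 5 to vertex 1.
3 (path: 5 -> 7 -> 3 -> 1, 3 edges)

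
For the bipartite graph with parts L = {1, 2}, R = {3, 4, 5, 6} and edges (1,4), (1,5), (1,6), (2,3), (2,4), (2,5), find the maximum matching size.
2 (matching: (1,6), (2,5); upper bound min(|L|,|R|) = min(2,4) = 2)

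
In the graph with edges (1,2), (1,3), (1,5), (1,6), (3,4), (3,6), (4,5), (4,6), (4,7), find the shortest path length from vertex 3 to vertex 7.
2 (path: 3 -> 4 -> 7, 2 edges)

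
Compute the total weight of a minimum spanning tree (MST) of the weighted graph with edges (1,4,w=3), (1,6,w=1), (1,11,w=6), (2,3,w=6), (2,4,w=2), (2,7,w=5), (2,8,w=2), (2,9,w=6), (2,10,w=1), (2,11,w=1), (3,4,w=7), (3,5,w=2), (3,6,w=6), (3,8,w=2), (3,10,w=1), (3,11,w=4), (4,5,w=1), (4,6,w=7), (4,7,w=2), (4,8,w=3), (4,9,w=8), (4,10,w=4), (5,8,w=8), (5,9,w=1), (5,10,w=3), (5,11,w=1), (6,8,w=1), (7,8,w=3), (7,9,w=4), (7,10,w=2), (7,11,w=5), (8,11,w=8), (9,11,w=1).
12 (MST edges: (1,6,w=1), (2,8,w=2), (2,10,w=1), (2,11,w=1), (3,10,w=1), (4,5,w=1), (4,7,w=2), (5,9,w=1), (5,11,w=1), (6,8,w=1); sum of weights 1 + 2 + 1 + 1 + 1 + 1 + 2 + 1 + 1 + 1 = 12)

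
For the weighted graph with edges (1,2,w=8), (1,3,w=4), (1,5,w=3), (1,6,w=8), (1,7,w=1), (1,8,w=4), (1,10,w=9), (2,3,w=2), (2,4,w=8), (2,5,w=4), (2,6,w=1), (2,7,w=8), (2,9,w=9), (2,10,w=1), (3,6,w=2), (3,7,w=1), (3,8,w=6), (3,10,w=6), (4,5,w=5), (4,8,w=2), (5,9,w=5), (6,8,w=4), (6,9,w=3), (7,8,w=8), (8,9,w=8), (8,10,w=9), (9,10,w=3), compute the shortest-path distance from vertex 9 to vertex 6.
3 (path: 9 -> 6; weights 3 = 3)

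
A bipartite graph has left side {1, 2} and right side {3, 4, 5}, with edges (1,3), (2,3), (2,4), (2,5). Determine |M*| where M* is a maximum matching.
2 (matching: (1,3), (2,5); upper bound min(|L|,|R|) = min(2,3) = 2)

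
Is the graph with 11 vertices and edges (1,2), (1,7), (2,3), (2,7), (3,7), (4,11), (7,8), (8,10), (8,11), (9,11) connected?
No, it has 3 components: {1, 2, 3, 4, 7, 8, 9, 10, 11}, {5}, {6}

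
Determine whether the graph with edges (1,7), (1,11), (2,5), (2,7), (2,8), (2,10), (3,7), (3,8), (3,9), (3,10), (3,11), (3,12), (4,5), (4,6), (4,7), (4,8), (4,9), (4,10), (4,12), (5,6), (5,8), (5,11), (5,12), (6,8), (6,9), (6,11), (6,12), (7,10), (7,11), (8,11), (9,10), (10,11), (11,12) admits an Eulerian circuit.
No (2 vertices have odd degree: {4, 12}; Eulerian circuit requires 0)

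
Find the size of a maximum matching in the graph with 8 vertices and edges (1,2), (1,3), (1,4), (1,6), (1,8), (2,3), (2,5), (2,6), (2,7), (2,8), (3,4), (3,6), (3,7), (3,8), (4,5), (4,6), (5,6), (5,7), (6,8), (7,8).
4 (matching: (1,6), (2,7), (3,8), (4,5); upper bound floor(n/2) = floor(8/2) = 4)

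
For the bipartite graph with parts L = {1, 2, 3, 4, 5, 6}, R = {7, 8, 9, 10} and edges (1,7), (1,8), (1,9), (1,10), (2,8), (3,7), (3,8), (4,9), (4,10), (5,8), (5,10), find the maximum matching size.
4 (matching: (1,10), (2,8), (3,7), (4,9); upper bound min(|L|,|R|) = min(6,4) = 4)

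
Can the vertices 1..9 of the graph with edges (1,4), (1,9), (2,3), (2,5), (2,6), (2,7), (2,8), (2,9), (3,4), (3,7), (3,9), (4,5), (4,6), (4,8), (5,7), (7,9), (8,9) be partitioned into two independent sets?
No (odd cycle of length 3: 8 -> 9 -> 2 -> 8)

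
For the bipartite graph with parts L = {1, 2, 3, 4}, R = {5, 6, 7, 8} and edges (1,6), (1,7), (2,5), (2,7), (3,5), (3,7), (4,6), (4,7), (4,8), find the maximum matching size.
4 (matching: (1,6), (2,7), (3,5), (4,8); upper bound min(|L|,|R|) = min(4,4) = 4)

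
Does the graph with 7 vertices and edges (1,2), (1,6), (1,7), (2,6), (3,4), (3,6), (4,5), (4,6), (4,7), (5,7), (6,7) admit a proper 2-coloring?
No (odd cycle of length 3: 6 -> 1 -> 7 -> 6)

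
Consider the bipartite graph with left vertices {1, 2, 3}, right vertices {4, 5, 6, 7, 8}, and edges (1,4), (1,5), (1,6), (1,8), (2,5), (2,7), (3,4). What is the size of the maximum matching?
3 (matching: (1,8), (2,7), (3,4); upper bound min(|L|,|R|) = min(3,5) = 3)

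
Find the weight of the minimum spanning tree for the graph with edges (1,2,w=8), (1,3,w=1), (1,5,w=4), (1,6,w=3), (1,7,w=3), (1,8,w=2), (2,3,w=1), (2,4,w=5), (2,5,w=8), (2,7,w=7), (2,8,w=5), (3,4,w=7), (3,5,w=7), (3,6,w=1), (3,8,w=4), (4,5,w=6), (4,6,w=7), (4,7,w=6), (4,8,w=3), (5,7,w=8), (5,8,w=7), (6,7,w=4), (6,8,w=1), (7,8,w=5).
14 (MST edges: (1,3,w=1), (1,5,w=4), (1,7,w=3), (2,3,w=1), (3,6,w=1), (4,8,w=3), (6,8,w=1); sum of weights 1 + 4 + 3 + 1 + 1 + 3 + 1 = 14)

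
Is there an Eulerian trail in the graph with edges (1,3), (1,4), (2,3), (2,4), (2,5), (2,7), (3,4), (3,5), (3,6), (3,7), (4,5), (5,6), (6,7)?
Yes (the graph is connected and exactly 2 vertices have odd degree: {6, 7}; any Eulerian path must start and end at those)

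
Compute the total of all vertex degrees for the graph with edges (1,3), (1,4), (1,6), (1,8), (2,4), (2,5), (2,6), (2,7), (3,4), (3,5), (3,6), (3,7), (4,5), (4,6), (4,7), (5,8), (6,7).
34 (handshake: sum of degrees = 2|E| = 2 x 17 = 34)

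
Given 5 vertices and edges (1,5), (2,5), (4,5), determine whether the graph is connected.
No, it has 2 components: {1, 2, 4, 5}, {3}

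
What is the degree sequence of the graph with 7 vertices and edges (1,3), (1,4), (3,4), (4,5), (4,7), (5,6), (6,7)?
[4, 2, 2, 2, 2, 2, 0] (degrees: deg(1)=2, deg(2)=0, deg(3)=2, deg(4)=4, deg(5)=2, deg(6)=2, deg(7)=2)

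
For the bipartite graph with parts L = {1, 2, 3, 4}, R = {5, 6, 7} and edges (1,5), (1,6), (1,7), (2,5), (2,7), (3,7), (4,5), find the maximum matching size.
3 (matching: (1,6), (2,7), (4,5); upper bound min(|L|,|R|) = min(4,3) = 3)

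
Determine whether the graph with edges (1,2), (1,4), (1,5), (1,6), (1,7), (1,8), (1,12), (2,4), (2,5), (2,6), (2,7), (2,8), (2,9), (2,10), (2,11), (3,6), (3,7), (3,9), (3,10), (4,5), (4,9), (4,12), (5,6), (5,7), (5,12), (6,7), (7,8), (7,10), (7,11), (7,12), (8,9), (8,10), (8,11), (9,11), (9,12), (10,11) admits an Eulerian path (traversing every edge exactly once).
No (8 vertices have odd degree: {1, 2, 4, 6, 7, 10, 11, 12}; Eulerian path requires 0 or 2)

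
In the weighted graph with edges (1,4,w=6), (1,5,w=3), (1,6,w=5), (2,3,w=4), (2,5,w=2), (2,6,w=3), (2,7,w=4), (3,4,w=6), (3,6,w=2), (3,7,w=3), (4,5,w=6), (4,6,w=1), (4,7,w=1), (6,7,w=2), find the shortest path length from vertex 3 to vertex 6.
2 (path: 3 -> 6; weights 2 = 2)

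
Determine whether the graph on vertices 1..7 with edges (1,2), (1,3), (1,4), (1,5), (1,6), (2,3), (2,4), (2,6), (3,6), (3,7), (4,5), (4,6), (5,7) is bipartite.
No (odd cycle of length 3: 4 -> 1 -> 5 -> 4)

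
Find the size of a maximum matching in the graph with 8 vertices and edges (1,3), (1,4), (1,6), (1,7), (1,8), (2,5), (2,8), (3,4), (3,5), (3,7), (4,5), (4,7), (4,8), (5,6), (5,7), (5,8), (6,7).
4 (matching: (1,6), (2,5), (3,7), (4,8); upper bound floor(n/2) = floor(8/2) = 4)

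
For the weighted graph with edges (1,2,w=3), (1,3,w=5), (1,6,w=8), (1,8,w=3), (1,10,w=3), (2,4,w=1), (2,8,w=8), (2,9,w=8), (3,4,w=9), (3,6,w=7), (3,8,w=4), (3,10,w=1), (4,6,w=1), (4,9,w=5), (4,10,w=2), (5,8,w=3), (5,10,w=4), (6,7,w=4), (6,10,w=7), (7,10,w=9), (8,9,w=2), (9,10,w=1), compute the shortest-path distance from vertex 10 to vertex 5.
4 (path: 10 -> 5; weights 4 = 4)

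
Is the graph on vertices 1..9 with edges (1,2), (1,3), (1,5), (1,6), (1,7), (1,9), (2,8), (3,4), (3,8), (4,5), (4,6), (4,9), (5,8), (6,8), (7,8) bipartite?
Yes. Partition: {1, 4, 8}, {2, 3, 5, 6, 7, 9}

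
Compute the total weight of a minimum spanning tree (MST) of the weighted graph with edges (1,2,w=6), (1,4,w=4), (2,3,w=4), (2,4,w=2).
10 (MST edges: (1,4,w=4), (2,3,w=4), (2,4,w=2); sum of weights 4 + 4 + 2 = 10)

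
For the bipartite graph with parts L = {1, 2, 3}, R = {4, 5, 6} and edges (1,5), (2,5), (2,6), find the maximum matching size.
2 (matching: (1,5), (2,6); upper bound min(|L|,|R|) = min(3,3) = 3)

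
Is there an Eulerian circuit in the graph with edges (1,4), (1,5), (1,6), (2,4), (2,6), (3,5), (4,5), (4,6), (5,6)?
No (2 vertices have odd degree: {1, 3}; Eulerian circuit requires 0)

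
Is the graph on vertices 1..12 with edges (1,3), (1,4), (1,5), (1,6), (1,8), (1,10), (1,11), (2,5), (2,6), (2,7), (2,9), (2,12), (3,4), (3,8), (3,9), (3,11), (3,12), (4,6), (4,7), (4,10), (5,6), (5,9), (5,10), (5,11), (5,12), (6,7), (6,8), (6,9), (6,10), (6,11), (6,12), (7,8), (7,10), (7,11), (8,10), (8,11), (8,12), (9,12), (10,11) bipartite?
No (odd cycle of length 3: 8 -> 1 -> 6 -> 8)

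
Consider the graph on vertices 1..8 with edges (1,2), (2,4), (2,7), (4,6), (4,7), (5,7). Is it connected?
No, it has 3 components: {1, 2, 4, 5, 6, 7}, {3}, {8}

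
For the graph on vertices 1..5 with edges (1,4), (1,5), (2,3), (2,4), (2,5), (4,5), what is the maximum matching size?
2 (matching: (1,4), (2,5); upper bound floor(n/2) = floor(5/2) = 2)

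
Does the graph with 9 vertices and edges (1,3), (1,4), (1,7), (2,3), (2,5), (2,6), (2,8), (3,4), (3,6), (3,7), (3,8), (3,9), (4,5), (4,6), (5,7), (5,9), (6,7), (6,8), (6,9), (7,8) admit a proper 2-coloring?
No (odd cycle of length 3: 4 -> 1 -> 3 -> 4)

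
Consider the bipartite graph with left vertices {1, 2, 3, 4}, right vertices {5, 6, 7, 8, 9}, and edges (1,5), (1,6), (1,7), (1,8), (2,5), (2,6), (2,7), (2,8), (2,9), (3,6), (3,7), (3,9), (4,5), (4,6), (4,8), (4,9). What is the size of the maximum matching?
4 (matching: (1,8), (2,9), (3,7), (4,6); upper bound min(|L|,|R|) = min(4,5) = 4)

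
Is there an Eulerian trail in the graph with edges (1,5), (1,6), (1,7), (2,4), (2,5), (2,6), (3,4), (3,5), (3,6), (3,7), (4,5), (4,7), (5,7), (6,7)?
No (4 vertices have odd degree: {1, 2, 5, 7}; Eulerian path requires 0 or 2)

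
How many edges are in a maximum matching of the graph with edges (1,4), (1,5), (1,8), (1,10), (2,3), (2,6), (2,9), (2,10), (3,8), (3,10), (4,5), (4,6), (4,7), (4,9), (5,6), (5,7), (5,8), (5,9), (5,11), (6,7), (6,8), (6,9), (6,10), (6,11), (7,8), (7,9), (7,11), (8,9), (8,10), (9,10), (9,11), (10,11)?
5 (matching: (1,4), (3,8), (5,7), (6,9), (10,11); upper bound floor(n/2) = floor(11/2) = 5)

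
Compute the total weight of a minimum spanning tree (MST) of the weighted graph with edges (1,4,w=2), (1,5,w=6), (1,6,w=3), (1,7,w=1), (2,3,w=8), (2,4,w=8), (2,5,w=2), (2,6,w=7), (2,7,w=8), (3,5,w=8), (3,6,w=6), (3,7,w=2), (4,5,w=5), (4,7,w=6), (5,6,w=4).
14 (MST edges: (1,4,w=2), (1,6,w=3), (1,7,w=1), (2,5,w=2), (3,7,w=2), (5,6,w=4); sum of weights 2 + 3 + 1 + 2 + 2 + 4 = 14)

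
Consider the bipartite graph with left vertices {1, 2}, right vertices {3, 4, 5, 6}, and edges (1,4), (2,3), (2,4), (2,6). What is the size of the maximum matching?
2 (matching: (1,4), (2,6); upper bound min(|L|,|R|) = min(2,4) = 2)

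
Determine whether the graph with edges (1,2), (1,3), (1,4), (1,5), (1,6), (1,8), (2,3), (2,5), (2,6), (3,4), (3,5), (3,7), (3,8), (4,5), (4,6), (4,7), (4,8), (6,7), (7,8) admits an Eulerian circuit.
Yes (the graph is connected and all 8 vertices have even degree)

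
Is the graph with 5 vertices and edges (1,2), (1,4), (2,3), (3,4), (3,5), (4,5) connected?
Yes (BFS from 1 visits [1, 2, 4, 3, 5] — all 5 vertices reached)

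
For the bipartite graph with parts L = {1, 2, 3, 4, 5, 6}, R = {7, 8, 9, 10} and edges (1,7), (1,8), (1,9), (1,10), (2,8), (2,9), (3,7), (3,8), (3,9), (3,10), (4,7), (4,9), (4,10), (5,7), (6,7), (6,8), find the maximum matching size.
4 (matching: (1,10), (2,9), (3,8), (4,7); upper bound min(|L|,|R|) = min(6,4) = 4)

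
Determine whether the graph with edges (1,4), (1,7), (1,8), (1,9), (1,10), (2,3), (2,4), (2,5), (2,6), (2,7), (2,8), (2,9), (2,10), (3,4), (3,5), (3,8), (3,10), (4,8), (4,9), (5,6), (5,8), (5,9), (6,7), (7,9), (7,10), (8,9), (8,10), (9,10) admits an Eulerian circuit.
No (8 vertices have odd degree: {1, 3, 4, 5, 6, 7, 8, 9}; Eulerian circuit requires 0)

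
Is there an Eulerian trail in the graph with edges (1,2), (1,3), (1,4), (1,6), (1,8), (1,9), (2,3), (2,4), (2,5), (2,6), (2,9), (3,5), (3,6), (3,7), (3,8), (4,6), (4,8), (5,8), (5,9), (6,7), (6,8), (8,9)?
Yes — and in fact it has an Eulerian circuit (the graph is connected and all 9 vertices have even degree)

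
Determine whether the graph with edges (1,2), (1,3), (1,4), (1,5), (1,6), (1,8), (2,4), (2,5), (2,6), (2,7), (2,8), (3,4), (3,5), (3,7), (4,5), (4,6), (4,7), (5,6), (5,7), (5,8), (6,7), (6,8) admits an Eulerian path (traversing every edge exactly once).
Yes (the graph is connected and exactly 2 vertices have odd degree: {5, 7}; any Eulerian path must start and end at those)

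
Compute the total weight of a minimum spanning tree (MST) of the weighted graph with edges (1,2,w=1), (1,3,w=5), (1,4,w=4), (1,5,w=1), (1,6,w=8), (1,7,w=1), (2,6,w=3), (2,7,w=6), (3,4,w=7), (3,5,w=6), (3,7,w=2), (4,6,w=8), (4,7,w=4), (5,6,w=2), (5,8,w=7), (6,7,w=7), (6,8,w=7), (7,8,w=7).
18 (MST edges: (1,2,w=1), (1,4,w=4), (1,5,w=1), (1,7,w=1), (3,7,w=2), (5,6,w=2), (5,8,w=7); sum of weights 1 + 4 + 1 + 1 + 2 + 2 + 7 = 18)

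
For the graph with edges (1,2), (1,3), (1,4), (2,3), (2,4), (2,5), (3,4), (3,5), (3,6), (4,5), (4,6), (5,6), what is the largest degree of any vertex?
5 (attained at vertices 3, 4)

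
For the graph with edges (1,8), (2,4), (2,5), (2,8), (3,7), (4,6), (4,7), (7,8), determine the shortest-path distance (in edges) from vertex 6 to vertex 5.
3 (path: 6 -> 4 -> 2 -> 5, 3 edges)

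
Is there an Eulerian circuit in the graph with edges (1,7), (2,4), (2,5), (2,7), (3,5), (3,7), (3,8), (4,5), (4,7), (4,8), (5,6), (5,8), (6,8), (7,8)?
No (6 vertices have odd degree: {1, 2, 3, 5, 7, 8}; Eulerian circuit requires 0)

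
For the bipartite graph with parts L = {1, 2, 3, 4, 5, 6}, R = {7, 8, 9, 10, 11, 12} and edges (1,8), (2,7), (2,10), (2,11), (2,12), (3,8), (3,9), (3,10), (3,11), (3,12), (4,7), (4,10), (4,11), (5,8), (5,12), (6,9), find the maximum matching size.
6 (matching: (1,8), (2,7), (3,11), (4,10), (5,12), (6,9); upper bound min(|L|,|R|) = min(6,6) = 6)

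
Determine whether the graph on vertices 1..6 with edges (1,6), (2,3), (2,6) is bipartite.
Yes. Partition: {1, 2, 4, 5}, {3, 6}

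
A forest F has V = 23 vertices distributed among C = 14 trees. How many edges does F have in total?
9 (Each of the 14 component trees on V_i vertices has V_i - 1 edges; summing gives V - C = 23 - 14 = 9)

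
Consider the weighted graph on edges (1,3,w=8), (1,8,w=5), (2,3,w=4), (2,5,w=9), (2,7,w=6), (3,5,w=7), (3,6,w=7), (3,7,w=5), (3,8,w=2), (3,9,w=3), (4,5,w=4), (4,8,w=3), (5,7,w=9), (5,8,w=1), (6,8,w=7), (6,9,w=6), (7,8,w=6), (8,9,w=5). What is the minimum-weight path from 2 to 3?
4 (path: 2 -> 3; weights 4 = 4)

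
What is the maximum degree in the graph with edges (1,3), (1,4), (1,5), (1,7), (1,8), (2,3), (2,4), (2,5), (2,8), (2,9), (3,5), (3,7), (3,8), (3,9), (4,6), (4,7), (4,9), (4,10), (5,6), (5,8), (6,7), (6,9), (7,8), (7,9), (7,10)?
7 (attained at vertex 7)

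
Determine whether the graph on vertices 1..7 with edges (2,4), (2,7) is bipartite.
Yes. Partition: {1, 2, 3, 5, 6}, {4, 7}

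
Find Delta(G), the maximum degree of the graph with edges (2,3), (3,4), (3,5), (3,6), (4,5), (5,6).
4 (attained at vertex 3)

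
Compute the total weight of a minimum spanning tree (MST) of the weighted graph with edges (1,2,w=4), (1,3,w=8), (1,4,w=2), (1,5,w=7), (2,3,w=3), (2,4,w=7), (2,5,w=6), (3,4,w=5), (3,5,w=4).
13 (MST edges: (1,2,w=4), (1,4,w=2), (2,3,w=3), (3,5,w=4); sum of weights 4 + 2 + 3 + 4 = 13)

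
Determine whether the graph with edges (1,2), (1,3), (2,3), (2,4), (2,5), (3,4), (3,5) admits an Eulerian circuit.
Yes (the graph is connected and all 5 vertices have even degree)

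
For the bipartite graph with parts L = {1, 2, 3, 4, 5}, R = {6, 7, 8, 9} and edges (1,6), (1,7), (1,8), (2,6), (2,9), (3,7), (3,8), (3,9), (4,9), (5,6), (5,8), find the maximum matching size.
4 (matching: (1,8), (2,9), (3,7), (5,6); upper bound min(|L|,|R|) = min(5,4) = 4)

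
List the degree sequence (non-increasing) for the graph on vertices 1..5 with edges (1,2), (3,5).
[1, 1, 1, 1, 0] (degrees: deg(1)=1, deg(2)=1, deg(3)=1, deg(4)=0, deg(5)=1)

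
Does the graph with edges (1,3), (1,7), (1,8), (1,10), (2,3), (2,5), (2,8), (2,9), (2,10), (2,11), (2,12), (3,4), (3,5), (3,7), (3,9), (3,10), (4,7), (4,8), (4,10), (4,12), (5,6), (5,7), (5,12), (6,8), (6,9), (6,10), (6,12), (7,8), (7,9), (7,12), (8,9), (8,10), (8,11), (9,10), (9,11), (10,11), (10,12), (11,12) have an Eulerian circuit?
No (10 vertices have odd degree: {2, 3, 4, 5, 6, 7, 9, 10, 11, 12}; Eulerian circuit requires 0)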